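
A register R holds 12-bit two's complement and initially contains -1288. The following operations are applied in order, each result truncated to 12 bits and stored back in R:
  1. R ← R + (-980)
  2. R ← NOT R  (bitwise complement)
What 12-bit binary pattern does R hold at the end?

100011011011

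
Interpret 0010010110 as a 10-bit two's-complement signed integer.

150

MSB is 0, so the value is non-negative: 0010010110 = 150.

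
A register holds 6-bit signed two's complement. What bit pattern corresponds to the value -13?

|-13| = 13 = 001101 in 6 bits.
Invert the bits: 110010. Add 1: 110011.
Check: 110011 reads as 51 − 64 = -13.

110011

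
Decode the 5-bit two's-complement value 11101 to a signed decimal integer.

-3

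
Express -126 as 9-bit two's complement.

110000010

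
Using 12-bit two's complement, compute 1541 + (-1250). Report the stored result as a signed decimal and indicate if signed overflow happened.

291; no overflow

1541 → 011000000101
-1250 → 101100011110
  011000000101
+ 101100011110
= 000100100011  (discard carry-out 1)
Result 000100100011: MSB = 0 → value 291.
Addends have opposite signs, so signed overflow cannot occur.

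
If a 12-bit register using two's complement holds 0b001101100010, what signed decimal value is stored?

866

MSB is 0, so the value is non-negative: 001101100010 = 866.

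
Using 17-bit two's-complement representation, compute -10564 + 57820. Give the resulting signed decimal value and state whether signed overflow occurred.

-10564 → 11101011010111100
57820 → 01110000111011100
  11101011010111100
+ 01110000111011100
= 01011100010011000  (discard carry-out 1)
Result 01011100010011000: MSB = 0 → value 47256.
Addends have opposite signs, so signed overflow cannot occur.

47256; no overflow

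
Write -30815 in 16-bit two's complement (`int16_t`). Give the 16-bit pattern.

|-30815| = 30815 = 0111100001011111 in 16 bits.
Invert the bits: 1000011110100000. Add 1: 1000011110100001.
Check: 1000011110100001 reads as 34721 − 65536 = -30815.

1000011110100001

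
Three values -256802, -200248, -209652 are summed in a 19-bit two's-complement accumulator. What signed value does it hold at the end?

-142414

-256802 + (-200248) = -457050 → wraps to 67238 (0010000011010100110)
67238 + (-209652) = -142414 (1011101001110110010)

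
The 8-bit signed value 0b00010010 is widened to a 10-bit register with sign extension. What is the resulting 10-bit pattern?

0000010010

MSB of 00010010 is 0; replicate it into the new high bits.
00|00010010 → 0000010010 (still 18).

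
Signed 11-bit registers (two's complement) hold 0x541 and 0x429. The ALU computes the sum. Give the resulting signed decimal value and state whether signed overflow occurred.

0x541 = 10101000001 = -703 (signed)
0x429 = 10000101001 = -983 (signed)
  10101000001
+ 10000101001
= 00101101010  (discard carry-out 1)
Result 00101101010: MSB = 0 → value 362.
Both addends are negative but the stored result is non-negative: signed overflow. The true value -703 + (-983) = -1686 lies outside [-1024, 1023].

362; overflow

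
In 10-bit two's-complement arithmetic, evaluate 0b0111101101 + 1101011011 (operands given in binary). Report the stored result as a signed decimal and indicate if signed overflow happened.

0b0111101101 → 0111101101 = 493 (signed)
1101011011 = -165 (signed)
  0111101101
+ 1101011011
= 0101001000  (discard carry-out 1)
Result 0101001000: MSB = 0 → value 328.
Addends have opposite signs, so signed overflow cannot occur.

328; no overflow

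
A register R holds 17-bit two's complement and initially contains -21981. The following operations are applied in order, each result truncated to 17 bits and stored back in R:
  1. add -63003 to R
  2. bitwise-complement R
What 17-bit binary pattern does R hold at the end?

Start: R = -21981 = 11010101000100011.
R = -21981 + (-63003) = -84984; wraps to 46088 = 01011010000001000
R = NOT 01011010000001000 = 10100101111110111 = -46089

10100101111110111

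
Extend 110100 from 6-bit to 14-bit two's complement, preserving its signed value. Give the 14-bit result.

11111111110100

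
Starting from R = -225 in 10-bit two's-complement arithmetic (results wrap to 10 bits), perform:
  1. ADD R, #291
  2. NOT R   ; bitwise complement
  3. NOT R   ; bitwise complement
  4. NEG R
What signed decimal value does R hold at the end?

-66

Start: R = -225 = 1100011111.
R = -225 + 291 = 66 = 0001000010
R = NOT 0001000010 = 1110111101 = -67
R = NOT 1110111101 = 0001000010 = 66
R = −(66) = -66 = 1110111110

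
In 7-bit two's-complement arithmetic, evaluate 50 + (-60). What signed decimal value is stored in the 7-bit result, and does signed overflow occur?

50 → 0110010
-60 → 1000100
  0110010
+ 1000100
= 1110110
Result 1110110: MSB = 1 → 118 − 128 = -10.
Addends have opposite signs, so signed overflow cannot occur.

-10; no overflow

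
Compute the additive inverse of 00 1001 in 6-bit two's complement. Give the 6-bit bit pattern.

110111

Invert: 110110. Add 1: 110111.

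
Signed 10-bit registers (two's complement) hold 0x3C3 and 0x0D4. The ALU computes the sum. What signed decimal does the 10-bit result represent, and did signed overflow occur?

151; no overflow

0x3C3 = 1111000011 = -61 (signed)
0x0D4 = 0011010100 = 212 (signed)
  1111000011
+ 0011010100
= 0010010111  (discard carry-out 1)
Result 0010010111: MSB = 0 → value 151.
Addends have opposite signs, so signed overflow cannot occur.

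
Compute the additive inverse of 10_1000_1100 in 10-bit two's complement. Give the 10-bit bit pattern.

0101110100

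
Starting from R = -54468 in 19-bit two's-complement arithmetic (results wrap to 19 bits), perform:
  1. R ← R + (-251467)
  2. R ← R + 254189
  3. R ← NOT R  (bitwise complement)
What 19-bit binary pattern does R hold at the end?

Start: R = -54468 = 1110010101100111100.
R = -54468 + (-251467) = -305935; wraps to 218353 = 0110101010011110001
R = 218353 + 254189 = 472542; wraps to -51746 = 1110011010111011110
R = NOT 1110011010111011110 = 0001100101000100001 = 51745

0001100101000100001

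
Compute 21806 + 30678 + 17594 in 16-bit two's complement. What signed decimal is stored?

4542

21806 + 30678 = 52484 → wraps to -13052 (1100110100000100)
-13052 + 17594 = 4542 (0001000110111110)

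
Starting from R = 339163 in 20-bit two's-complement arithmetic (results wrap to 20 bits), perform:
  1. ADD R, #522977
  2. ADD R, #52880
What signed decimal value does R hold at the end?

Start: R = 339163 = 01010010110011011011.
R = 339163 + 522977 = 862140; wraps to -186436 = 11010010011110111100
R = -186436 + 52880 = -133556 = 11011111011001001100

-133556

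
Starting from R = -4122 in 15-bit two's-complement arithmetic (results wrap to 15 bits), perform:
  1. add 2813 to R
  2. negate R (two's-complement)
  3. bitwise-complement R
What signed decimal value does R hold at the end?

-1310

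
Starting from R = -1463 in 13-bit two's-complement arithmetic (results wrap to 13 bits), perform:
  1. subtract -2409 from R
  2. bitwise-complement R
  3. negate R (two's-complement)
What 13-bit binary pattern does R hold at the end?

Start: R = -1463 = 1101001001001.
R = -1463 − (-2409) = 946 = 0001110110010
R = NOT 0001110110010 = 1110001001101 = -947
R = −(-947) = 947 = 0001110110011

0001110110011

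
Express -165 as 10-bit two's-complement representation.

|-165| = 165 = 0010100101 in 10 bits.
Invert the bits: 1101011010. Add 1: 1101011011.
Check: 1101011011 reads as 859 − 1024 = -165.

1101011011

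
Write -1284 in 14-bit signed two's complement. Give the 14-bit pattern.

|-1284| = 1284 = 00010100000100 in 14 bits.
Invert the bits: 11101011111011. Add 1: 11101011111100.

11101011111100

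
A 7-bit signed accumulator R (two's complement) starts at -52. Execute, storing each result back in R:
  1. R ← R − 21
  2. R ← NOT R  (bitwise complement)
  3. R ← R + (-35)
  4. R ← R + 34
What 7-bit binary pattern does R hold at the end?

Start: R = -52 = 1001100.
R = -52 − 21 = -73; wraps to 55 = 0110111
R = NOT 0110111 = 1001000 = -56
R = -56 + (-35) = -91; wraps to 37 = 0100101
R = 37 + 34 = 71; wraps to -57 = 1000111

1000111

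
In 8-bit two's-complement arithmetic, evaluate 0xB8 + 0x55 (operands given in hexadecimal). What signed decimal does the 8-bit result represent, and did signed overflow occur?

13; no overflow

0xB8 = 10111000 = -72 (signed)
0x55 = 01010101 = 85 (signed)
  10111000
+ 01010101
= 00001101  (discard carry-out 1)
Result 00001101: MSB = 0 → value 13.
Addends have opposite signs, so signed overflow cannot occur.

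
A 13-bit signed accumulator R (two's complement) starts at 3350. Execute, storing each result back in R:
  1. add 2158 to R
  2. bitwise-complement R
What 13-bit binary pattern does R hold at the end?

0101001111011

Start: R = 3350 = 0110100010110.
R = 3350 + 2158 = 5508; wraps to -2684 = 1010110000100
R = NOT 1010110000100 = 0101001111011 = 2683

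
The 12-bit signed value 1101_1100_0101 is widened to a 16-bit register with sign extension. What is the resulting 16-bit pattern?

MSB of 110111000101 is 1; replicate it into the new high bits.
1111|110111000101 → 1111110111000101 (still -571).

1111110111000101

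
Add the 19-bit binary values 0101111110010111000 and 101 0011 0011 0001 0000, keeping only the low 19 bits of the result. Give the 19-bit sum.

0000010111111001000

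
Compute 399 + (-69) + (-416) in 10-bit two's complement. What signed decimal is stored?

-86

399 + (-69) = 330 (0101001010)
330 + (-416) = -86 (1110101010)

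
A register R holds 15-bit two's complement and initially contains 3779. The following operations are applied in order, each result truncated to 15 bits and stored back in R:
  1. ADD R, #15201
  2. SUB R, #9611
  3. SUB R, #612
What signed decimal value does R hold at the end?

8757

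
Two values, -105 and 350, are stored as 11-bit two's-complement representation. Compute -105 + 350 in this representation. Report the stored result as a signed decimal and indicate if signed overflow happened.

245; no overflow

-105 → 11110010111
350 → 00101011110
  11110010111
+ 00101011110
= 00011110101  (discard carry-out 1)
Result 00011110101: MSB = 0 → value 245.
Addends have opposite signs, so signed overflow cannot occur.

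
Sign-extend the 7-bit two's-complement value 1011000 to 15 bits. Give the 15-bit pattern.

111111111011000

MSB of 1011000 is 1; replicate it into the new high bits.
11111111|1011000 → 111111111011000 (still -40).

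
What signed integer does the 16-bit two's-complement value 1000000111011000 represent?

MSB is 1, so the value is negative.
Unsigned reading: 33240. Subtract 2^16 = 65536: 33240 − 65536 = -32296.

-32296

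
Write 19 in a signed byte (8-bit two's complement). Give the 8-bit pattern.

19 is non-negative, so write it directly in 8 bits: 00010011.

00010011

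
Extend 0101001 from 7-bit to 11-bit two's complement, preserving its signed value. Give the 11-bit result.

MSB of 0101001 is 0; replicate it into the new high bits.
0000|0101001 → 00000101001 (still 41).

00000101001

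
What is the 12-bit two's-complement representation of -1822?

|-1822| = 1822 = 011100011110 in 12 bits.
Invert the bits: 100011100001. Add 1: 100011100010.

100011100010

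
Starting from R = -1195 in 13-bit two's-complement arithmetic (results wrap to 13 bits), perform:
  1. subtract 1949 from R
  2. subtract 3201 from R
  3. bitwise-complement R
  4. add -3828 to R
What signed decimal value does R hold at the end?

Start: R = -1195 = 1101101010101.
R = -1195 − 1949 = -3144 = 1001110111000
R = -3144 − 3201 = -6345; wraps to 1847 = 0011100110111
R = NOT 0011100110111 = 1100011001000 = -1848
R = -1848 + (-3828) = -5676; wraps to 2516 = 0100111010100

2516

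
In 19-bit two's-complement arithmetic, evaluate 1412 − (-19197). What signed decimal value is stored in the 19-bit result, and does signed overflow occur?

1412 → 0000000010110000100
-19197 → 1111011010100000011
Subtract via negate-and-add: invert 1111011010100000011 + 1 = 0000100101011111101 (i.e. 19197).
  0000000010110000100
+ 0000100101011111101
= 0000101000010000001
Result 0000101000010000001: MSB = 0 → value 20609.
Both addends (after negating the subtrahend) are non-negative and so is the stored result: no signed overflow.

20609; no overflow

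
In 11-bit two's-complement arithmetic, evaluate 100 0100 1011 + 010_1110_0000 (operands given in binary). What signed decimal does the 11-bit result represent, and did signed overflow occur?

100 0100 1011 → 10001001011 = -949 (signed)
010_1110_0000 → 01011100000 = 736 (signed)
  10001001011
+ 01011100000
= 11100101011
Result 11100101011: MSB = 1 → 1835 − 2048 = -213.
Addends have opposite signs, so signed overflow cannot occur.

-213; no overflow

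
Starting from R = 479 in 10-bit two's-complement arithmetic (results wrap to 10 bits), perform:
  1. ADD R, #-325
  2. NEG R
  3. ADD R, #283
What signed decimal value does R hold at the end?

129

Start: R = 479 = 0111011111.
R = 479 + (-325) = 154 = 0010011010
R = −(154) = -154 = 1101100110
R = -154 + 283 = 129 = 0010000001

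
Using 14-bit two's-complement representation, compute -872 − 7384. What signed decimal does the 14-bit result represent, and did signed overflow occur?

-872 → 11110010011000
7384 → 01110011011000
Subtract via negate-and-add: invert 01110011011000 + 1 = 10001100101000 (i.e. -7384).
  11110010011000
+ 10001100101000
= 01111111000000  (discard carry-out 1)
Result 01111111000000: MSB = 0 → value 8128.
Both addends (after negating the subtrahend) are negative but the stored result is non-negative: signed overflow. The true value -872 − 7384 = -8256 lies outside [-8192, 8191].

8128; overflow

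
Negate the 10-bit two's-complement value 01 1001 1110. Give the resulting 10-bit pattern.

1001100010

Invert: 1001100001. Add 1: 1001100010.
Check: 0110011110 = 414, 1001100010 = -414.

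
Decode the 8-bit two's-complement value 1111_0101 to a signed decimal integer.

-11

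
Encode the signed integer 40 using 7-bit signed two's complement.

40 is non-negative, so write it directly in 7 bits: 0101000.

0101000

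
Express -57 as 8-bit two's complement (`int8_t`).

|-57| = 57 = 00111001 in 8 bits.
Invert the bits: 11000110. Add 1: 11000111.
Check: 11000111 reads as 199 − 256 = -57.

11000111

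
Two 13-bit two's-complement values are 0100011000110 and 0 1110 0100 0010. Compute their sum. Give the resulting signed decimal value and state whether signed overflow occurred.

0100011000110 = 2246 (signed)
0 1110 0100 0010 → 0111001000010 = 3650 (signed)
  0100011000110
+ 0111001000010
= 1011100001000
Result 1011100001000: MSB = 1 → 5896 − 8192 = -2296.
Both addends are non-negative but the stored result is negative: signed overflow. The true value 2246 + 3650 = 5896 lies outside [-4096, 4095].

-2296; overflow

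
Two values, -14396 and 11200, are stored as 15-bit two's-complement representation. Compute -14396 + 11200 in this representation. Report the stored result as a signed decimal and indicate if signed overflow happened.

-3196; no overflow

-14396 → 100011111000100
11200 → 010101111000000
  100011111000100
+ 010101111000000
= 111001110000100
Result 111001110000100: MSB = 1 → 29572 − 32768 = -3196.
Addends have opposite signs, so signed overflow cannot occur.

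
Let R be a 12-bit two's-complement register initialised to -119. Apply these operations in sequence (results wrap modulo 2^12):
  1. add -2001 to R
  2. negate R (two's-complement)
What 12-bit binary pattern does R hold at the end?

100001001000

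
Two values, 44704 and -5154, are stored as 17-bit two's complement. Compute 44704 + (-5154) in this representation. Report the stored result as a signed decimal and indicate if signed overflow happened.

39550; no overflow

44704 → 01010111010100000
-5154 → 11110101111011110
  01010111010100000
+ 11110101111011110
= 01001101001111110  (discard carry-out 1)
Result 01001101001111110: MSB = 0 → value 39550.
Addends have opposite signs, so signed overflow cannot occur.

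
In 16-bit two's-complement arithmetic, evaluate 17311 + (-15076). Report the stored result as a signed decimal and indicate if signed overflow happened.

17311 → 0100001110011111
-15076 → 1100010100011100
  0100001110011111
+ 1100010100011100
= 0000100010111011  (discard carry-out 1)
Result 0000100010111011: MSB = 0 → value 2235.
Addends have opposite signs, so signed overflow cannot occur.

2235; no overflow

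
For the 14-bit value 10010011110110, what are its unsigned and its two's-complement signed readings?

Unsigned: 10010011110110 = 9462.
Signed: MSB=1 → 9462 − 16384 = -6922.

unsigned = 9462, signed = -6922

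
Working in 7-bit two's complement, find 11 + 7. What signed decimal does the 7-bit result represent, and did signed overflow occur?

18; no overflow

11 → 0001011
7 → 0000111
  0001011
+ 0000111
= 0010010
Result 0010010: MSB = 0 → value 18.
Both addends are non-negative and so is the stored result: no signed overflow.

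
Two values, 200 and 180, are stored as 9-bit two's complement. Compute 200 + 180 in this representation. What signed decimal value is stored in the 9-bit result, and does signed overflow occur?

200 → 011001000
180 → 010110100
  011001000
+ 010110100
= 101111100
Result 101111100: MSB = 1 → 380 − 512 = -132.
Both addends are non-negative but the stored result is negative: signed overflow. The true value 200 + 180 = 380 lies outside [-256, 255].

-132; overflow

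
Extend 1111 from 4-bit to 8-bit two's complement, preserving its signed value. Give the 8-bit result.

11111111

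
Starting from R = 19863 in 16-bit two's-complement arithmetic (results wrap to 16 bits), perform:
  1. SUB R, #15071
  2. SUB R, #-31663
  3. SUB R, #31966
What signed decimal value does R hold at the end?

Start: R = 19863 = 0100110110010111.
R = 19863 − 15071 = 4792 = 0001001010111000
R = 4792 − (-31663) = 36455; wraps to -29081 = 1000111001100111
R = -29081 − 31966 = -61047; wraps to 4489 = 0001000110001001

4489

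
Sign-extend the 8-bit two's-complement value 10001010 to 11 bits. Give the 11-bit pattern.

MSB of 10001010 is 1; replicate it into the new high bits.
111|10001010 → 11110001010 (still -118).

11110001010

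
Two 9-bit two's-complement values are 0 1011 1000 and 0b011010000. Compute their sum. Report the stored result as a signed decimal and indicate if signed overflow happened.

0 1011 1000 → 010111000 = 184 (signed)
0b011010000 → 011010000 = 208 (signed)
  010111000
+ 011010000
= 110001000
Result 110001000: MSB = 1 → 392 − 512 = -120.
Both addends are non-negative but the stored result is negative: signed overflow. The true value 184 + 208 = 392 lies outside [-256, 255].

-120; overflow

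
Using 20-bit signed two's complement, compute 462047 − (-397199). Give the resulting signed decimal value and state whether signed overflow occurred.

-189330; overflow

462047 → 01110000110011011111
-397199 → 10011111000001110001
Subtract via negate-and-add: invert 10011111000001110001 + 1 = 01100000111110001111 (i.e. 397199).
  01110000110011011111
+ 01100000111110001111
= 11010001110001101110
Result 11010001110001101110: MSB = 1 → 859246 − 1048576 = -189330.
Both addends (after negating the subtrahend) are non-negative but the stored result is negative: signed overflow. The true value 462047 − (-397199) = 859246 lies outside [-524288, 524287].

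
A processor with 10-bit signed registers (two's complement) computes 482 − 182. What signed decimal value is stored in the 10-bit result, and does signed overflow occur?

300; no overflow

482 → 0111100010
182 → 0010110110
Subtract via negate-and-add: invert 0010110110 + 1 = 1101001010 (i.e. -182).
  0111100010
+ 1101001010
= 0100101100  (discard carry-out 1)
Result 0100101100: MSB = 0 → value 300.
Addends (after negating the subtrahend) have opposite signs, so signed overflow cannot occur.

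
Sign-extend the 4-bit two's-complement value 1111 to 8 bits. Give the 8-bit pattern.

11111111

MSB of 1111 is 1; replicate it into the new high bits.
1111|1111 → 11111111 (still -1).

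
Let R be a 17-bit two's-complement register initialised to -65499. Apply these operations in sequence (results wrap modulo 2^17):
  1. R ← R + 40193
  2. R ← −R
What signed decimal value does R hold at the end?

Start: R = -65499 = 10000000000100101.
R = -65499 + 40193 = -25306 = 11001110100100110
R = −(-25306) = 25306 = 00110001011011010

25306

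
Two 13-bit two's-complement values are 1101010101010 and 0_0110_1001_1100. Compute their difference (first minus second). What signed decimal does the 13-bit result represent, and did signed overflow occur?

-3058; no overflow

1101010101010 = -1366 (signed)
0_0110_1001_1100 → 0011010011100 = 1692 (signed)
Subtract via negate-and-add: invert 0011010011100 + 1 = 1100101100100 (i.e. -1692).
  1101010101010
+ 1100101100100
= 1010000001110  (discard carry-out 1)
Result 1010000001110: MSB = 1 → 5134 − 8192 = -3058.
Both addends (after negating the subtrahend) are negative and so is the stored result: no signed overflow.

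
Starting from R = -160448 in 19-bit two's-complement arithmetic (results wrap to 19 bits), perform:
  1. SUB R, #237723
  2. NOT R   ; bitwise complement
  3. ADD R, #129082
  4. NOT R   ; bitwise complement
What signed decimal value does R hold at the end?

Start: R = -160448 = 1011000110101000000.
R = -160448 − 237723 = -398171; wraps to 126117 = 0011110110010100101
R = NOT 0011110110010100101 = 1100001001101011010 = -126118
R = -126118 + 129082 = 2964 = 0000000101110010100
R = NOT 0000000101110010100 = 1111111010001101011 = -2965

-2965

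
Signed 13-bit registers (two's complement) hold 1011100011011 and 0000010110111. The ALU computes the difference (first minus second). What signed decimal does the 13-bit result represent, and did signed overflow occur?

-2460; no overflow

1011100011011 = -2277 (signed)
0000010110111 = 183 (signed)
Subtract via negate-and-add: invert 0000010110111 + 1 = 1111101001001 (i.e. -183).
  1011100011011
+ 1111101001001
= 1011001100100  (discard carry-out 1)
Result 1011001100100: MSB = 1 → 5732 − 8192 = -2460.
Both addends (after negating the subtrahend) are negative and so is the stored result: no signed overflow.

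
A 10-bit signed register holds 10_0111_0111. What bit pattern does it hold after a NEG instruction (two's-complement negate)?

0110001001

Invert: 0110001000. Add 1: 0110001001.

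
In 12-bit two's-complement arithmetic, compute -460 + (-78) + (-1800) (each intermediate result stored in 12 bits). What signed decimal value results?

-460 + (-78) = -538 (110111100110)
-538 + (-1800) = -2338 → wraps to 1758 (011011011110)

1758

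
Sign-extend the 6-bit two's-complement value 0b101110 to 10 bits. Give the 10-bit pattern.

MSB of 101110 is 1; replicate it into the new high bits.
1111|101110 → 1111101110 (still -18).

1111101110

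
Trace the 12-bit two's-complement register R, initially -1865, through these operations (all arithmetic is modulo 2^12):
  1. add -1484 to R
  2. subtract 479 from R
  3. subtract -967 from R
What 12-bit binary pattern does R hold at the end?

010011010011

Start: R = -1865 = 100010110111.
R = -1865 + (-1484) = -3349; wraps to 747 = 001011101011
R = 747 − 479 = 268 = 000100001100
R = 268 − (-967) = 1235 = 010011010011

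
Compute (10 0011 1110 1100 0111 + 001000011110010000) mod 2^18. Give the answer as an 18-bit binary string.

101100011001010111

  100011111011000111
+ 001000011110010000
= 101100011001010111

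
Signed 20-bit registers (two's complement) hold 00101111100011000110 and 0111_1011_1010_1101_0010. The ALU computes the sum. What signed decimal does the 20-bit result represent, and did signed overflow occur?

-347240; overflow

00101111100011000110 = 194758 (signed)
0111_1011_1010_1101_0010 → 01111011101011010010 = 506578 (signed)
  00101111100011000110
+ 01111011101011010010
= 10101011001110011000
Result 10101011001110011000: MSB = 1 → 701336 − 1048576 = -347240.
Both addends are non-negative but the stored result is negative: signed overflow. The true value 194758 + 506578 = 701336 lies outside [-524288, 524287].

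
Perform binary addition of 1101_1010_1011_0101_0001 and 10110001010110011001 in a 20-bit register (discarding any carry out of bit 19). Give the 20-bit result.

10001100000011101010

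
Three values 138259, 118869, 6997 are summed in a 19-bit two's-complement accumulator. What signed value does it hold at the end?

-260163

138259 + 118869 = 257128 (0111110110001101000)
257128 + 6997 = 264125 → wraps to -260163 (1000000011110111101)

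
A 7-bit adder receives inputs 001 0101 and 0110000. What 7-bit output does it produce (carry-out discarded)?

1000101

  0010101
+ 0110000
= 1000101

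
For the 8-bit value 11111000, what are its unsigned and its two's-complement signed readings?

unsigned = 248, signed = -8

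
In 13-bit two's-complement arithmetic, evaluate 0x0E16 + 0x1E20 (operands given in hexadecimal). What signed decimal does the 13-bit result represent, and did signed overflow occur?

0x0E16 = 0111000010110 = 3606 (signed)
0x1E20 = 1111000100000 = -480 (signed)
  0111000010110
+ 1111000100000
= 0110000110110  (discard carry-out 1)
Result 0110000110110: MSB = 0 → value 3126.
Addends have opposite signs, so signed overflow cannot occur.

3126; no overflow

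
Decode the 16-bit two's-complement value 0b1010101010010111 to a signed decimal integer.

MSB is 1, so the value is negative.
Invert: 0101010101101000. Add 1: 0101010101101001 = 21865. So the value is −21865.

-21865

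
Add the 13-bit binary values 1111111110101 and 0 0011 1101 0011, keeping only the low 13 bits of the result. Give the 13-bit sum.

  1111111110101
+ 0001111010011
= 0001111001000  (discard carry-out 1)

0001111001000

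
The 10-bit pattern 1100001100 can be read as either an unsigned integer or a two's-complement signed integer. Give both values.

Unsigned: 1100001100 = 780.
Signed: MSB=1 → 780 − 1024 = -244.

unsigned = 780, signed = -244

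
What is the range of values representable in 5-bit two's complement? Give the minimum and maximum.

Minimum: −2^4 = -16.
Maximum: 2^4 − 1 = 15.

min = -16, max = 15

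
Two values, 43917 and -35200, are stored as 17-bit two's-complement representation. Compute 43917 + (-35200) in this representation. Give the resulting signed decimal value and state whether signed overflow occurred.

8717; no overflow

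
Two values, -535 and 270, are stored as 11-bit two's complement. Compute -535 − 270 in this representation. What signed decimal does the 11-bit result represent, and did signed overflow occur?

-805; no overflow

-535 → 10111101001
270 → 00100001110
Subtract via negate-and-add: invert 00100001110 + 1 = 11011110010 (i.e. -270).
  10111101001
+ 11011110010
= 10011011011  (discard carry-out 1)
Result 10011011011: MSB = 1 → 1243 − 2048 = -805.
Both addends (after negating the subtrahend) are negative and so is the stored result: no signed overflow.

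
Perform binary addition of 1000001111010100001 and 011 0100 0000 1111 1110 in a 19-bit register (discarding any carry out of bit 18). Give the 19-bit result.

  1000001111010100001
+ 0110100000011111110
= 1110101111110011111

1110101111110011111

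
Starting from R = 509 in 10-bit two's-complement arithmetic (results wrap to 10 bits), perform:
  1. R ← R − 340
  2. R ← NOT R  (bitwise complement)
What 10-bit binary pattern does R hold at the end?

Start: R = 509 = 0111111101.
R = 509 − 340 = 169 = 0010101001
R = NOT 0010101001 = 1101010110 = -170

1101010110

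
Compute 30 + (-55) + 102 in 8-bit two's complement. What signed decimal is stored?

30 + (-55) = -25 (11100111)
-25 + 102 = 77 (01001101)

77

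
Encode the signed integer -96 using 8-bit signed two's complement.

|-96| = 96 = 01100000 in 8 bits.
Invert the bits: 10011111. Add 1: 10100000.
Check: 10100000 reads as 160 − 256 = -96.

10100000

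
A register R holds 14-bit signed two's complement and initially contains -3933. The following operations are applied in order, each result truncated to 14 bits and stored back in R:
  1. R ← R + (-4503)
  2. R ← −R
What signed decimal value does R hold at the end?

Start: R = -3933 = 11000010100011.
R = -3933 + (-4503) = -8436; wraps to 7948 = 01111100001100
R = −(7948) = -7948 = 10000011110100

-7948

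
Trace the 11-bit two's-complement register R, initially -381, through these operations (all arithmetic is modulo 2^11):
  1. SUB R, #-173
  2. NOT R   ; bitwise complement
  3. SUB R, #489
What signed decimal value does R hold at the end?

Start: R = -381 = 11010000011.
R = -381 − (-173) = -208 = 11100110000
R = NOT 11100110000 = 00011001111 = 207
R = 207 − 489 = -282 = 11011100110

-282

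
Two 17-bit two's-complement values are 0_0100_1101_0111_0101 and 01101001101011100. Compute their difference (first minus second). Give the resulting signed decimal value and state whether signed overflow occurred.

-34279; no overflow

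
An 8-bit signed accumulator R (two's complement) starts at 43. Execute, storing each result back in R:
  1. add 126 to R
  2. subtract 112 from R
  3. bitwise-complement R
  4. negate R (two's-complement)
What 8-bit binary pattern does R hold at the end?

00111010

Start: R = 43 = 00101011.
R = 43 + 126 = 169; wraps to -87 = 10101001
R = -87 − 112 = -199; wraps to 57 = 00111001
R = NOT 00111001 = 11000110 = -58
R = −(-58) = 58 = 00111010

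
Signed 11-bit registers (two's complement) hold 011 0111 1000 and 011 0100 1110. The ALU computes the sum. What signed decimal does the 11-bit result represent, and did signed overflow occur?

-314; overflow

011 0111 1000 → 01101111000 = 888 (signed)
011 0100 1110 → 01101001110 = 846 (signed)
  01101111000
+ 01101001110
= 11011000110
Result 11011000110: MSB = 1 → 1734 − 2048 = -314.
Both addends are non-negative but the stored result is negative: signed overflow. The true value 888 + 846 = 1734 lies outside [-1024, 1023].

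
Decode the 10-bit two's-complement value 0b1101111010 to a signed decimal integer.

-134

MSB is 1, so the value is negative.
Unsigned reading: 890. Subtract 2^10 = 1024: 890 − 1024 = -134.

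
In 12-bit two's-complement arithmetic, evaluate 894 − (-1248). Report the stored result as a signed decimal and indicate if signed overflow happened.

-1954; overflow

894 → 001101111110
-1248 → 101100100000
Subtract via negate-and-add: invert 101100100000 + 1 = 010011100000 (i.e. 1248).
  001101111110
+ 010011100000
= 100001011110
Result 100001011110: MSB = 1 → 2142 − 4096 = -1954.
Both addends (after negating the subtrahend) are non-negative but the stored result is negative: signed overflow. The true value 894 − (-1248) = 2142 lies outside [-2048, 2047].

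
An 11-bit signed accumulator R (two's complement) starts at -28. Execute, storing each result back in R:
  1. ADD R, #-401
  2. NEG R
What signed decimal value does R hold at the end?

Start: R = -28 = 11111100100.
R = -28 + (-401) = -429 = 11001010011
R = −(-429) = 429 = 00110101101

429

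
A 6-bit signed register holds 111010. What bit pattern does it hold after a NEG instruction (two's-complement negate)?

000110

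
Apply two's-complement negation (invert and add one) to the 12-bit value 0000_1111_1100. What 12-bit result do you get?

111100000100

Invert: 111100000011. Add 1: 111100000100.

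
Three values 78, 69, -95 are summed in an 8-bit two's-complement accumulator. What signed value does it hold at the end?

52

78 + 69 = 147 → wraps to -109 (10010011)
-109 + (-95) = -204 → wraps to 52 (00110100)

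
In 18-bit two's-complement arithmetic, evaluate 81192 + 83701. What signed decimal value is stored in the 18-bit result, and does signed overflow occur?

81192 → 010011110100101000
83701 → 010100011011110101
  010011110100101000
+ 010100011011110101
= 101000010000011101
Result 101000010000011101: MSB = 1 → 164893 − 262144 = -97251.
Both addends are non-negative but the stored result is negative: signed overflow. The true value 81192 + 83701 = 164893 lies outside [-131072, 131071].

-97251; overflow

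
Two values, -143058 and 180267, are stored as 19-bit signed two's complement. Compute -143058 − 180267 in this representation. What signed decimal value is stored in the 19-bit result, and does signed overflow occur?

-143058 → 1011101000100101110
180267 → 0101100000000101011
Subtract via negate-and-add: invert 0101100000000101011 + 1 = 1010011111111010101 (i.e. -180267).
  1011101000100101110
+ 1010011111111010101
= 0110001000100000011  (discard carry-out 1)
Result 0110001000100000011: MSB = 0 → value 200963.
Both addends (after negating the subtrahend) are negative but the stored result is non-negative: signed overflow. The true value -143058 − 180267 = -323325 lies outside [-262144, 262143].

200963; overflow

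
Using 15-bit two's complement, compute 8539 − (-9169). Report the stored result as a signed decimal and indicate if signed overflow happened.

8539 → 010000101011011
-9169 → 101110000101111
Subtract via negate-and-add: invert 101110000101111 + 1 = 010001111010001 (i.e. 9169).
  010000101011011
+ 010001111010001
= 100010100101100
Result 100010100101100: MSB = 1 → 17708 − 32768 = -15060.
Both addends (after negating the subtrahend) are non-negative but the stored result is negative: signed overflow. The true value 8539 − (-9169) = 17708 lies outside [-16384, 16383].

-15060; overflow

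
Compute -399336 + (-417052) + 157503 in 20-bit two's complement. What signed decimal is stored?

-399336 + (-417052) = -816388 → wraps to 232188 (00111000101011111100)
232188 + 157503 = 389691 (01011111001000111011)

389691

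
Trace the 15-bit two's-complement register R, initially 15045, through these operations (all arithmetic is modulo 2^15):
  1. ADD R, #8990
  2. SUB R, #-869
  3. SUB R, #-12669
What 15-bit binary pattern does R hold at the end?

001001011000101

Start: R = 15045 = 011101011000101.
R = 15045 + 8990 = 24035; wraps to -8733 = 101110111100011
R = -8733 − (-869) = -7864 = 110000101001000
R = -7864 − (-12669) = 4805 = 001001011000101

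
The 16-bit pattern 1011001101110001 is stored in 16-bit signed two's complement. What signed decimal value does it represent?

-19599

MSB is 1, so the value is negative.
Unsigned reading: 45937. Subtract 2^16 = 65536: 45937 − 65536 = -19599.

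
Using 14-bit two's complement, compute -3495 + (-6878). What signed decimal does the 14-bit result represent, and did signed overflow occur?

-3495 → 11001001011001
-6878 → 10010100100010
  11001001011001
+ 10010100100010
= 01011101111011  (discard carry-out 1)
Result 01011101111011: MSB = 0 → value 6011.
Both addends are negative but the stored result is non-negative: signed overflow. The true value -3495 + (-6878) = -10373 lies outside [-8192, 8191].

6011; overflow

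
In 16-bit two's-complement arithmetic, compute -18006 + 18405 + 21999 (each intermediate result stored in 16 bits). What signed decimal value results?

22398

-18006 + 18405 = 399 (0000000110001111)
399 + 21999 = 22398 (0101011101111110)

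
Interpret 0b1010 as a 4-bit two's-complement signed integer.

-6

MSB is 1, so the value is negative.
Invert: 0101. Add 1: 0110 = 6. So the value is −6.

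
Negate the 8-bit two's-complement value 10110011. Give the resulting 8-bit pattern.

Invert: 01001100. Add 1: 01001101.

01001101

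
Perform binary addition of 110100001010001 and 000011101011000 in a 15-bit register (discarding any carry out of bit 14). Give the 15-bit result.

110111110101001

  110100001010001
+ 000011101011000
= 110111110101001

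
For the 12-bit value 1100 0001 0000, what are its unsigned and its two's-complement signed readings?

Unsigned: 110000010000 = 3088.
Signed: MSB=1 → 3088 − 4096 = -1008.

unsigned = 3088, signed = -1008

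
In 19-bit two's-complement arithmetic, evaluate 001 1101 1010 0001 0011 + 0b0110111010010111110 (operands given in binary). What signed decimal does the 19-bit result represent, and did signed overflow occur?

001 1101 1010 0001 0011 → 0011101101000010011 = 121363 (signed)
0b0110111010010111110 → 0110111010010111110 = 226494 (signed)
  0011101101000010011
+ 0110111010010111110
= 1010100111011010001
Result 1010100111011010001: MSB = 1 → 347857 − 524288 = -176431.
Both addends are non-negative but the stored result is negative: signed overflow. The true value 121363 + 226494 = 347857 lies outside [-262144, 262143].

-176431; overflow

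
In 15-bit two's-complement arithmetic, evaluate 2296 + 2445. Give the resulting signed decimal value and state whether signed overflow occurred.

2296 → 000100011111000
2445 → 000100110001101
  000100011111000
+ 000100110001101
= 001001010000101
Result 001001010000101: MSB = 0 → value 4741.
Both addends are non-negative and so is the stored result: no signed overflow.

4741; no overflow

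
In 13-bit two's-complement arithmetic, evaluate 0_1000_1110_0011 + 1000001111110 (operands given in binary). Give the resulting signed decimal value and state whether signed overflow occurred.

-1695; no overflow

0_1000_1110_0011 → 0100011100011 = 2275 (signed)
1000001111110 = -3970 (signed)
  0100011100011
+ 1000001111110
= 1100101100001
Result 1100101100001: MSB = 1 → 6497 − 8192 = -1695.
Addends have opposite signs, so signed overflow cannot occur.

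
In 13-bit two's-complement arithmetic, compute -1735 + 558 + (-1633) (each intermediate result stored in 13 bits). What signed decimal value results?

-2810

-1735 + 558 = -1177 (1101101100111)
-1177 + (-1633) = -2810 (1010100000110)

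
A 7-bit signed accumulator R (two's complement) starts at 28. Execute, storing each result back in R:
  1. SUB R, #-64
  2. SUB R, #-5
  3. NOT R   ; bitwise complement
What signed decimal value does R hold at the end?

30

Start: R = 28 = 0011100.
R = 28 − (-64) = 92; wraps to -36 = 1011100
R = -36 − (-5) = -31 = 1100001
R = NOT 1100001 = 0011110 = 30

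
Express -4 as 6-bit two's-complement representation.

111100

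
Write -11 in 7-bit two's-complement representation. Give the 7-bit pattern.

|-11| = 11 = 0001011 in 7 bits.
Invert the bits: 1110100. Add 1: 1110101.

1110101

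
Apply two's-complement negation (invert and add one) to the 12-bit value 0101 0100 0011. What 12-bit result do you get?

Invert: 101010111100. Add 1: 101010111101.

101010111101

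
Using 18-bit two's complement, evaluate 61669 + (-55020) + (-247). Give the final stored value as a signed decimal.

6402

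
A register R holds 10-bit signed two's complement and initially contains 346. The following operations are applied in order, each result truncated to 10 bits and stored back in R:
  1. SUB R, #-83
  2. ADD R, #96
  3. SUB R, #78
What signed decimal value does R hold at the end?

Start: R = 346 = 0101011010.
R = 346 − (-83) = 429 = 0110101101
R = 429 + 96 = 525; wraps to -499 = 1000001101
R = -499 − 78 = -577; wraps to 447 = 0110111111

447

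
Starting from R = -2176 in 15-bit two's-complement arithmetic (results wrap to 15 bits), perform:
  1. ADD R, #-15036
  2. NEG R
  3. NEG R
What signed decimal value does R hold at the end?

15556

Start: R = -2176 = 111011110000000.
R = -2176 + (-15036) = -17212; wraps to 15556 = 011110011000100
R = −(15556) = -15556 = 100001100111100
R = −(-15556) = 15556 = 011110011000100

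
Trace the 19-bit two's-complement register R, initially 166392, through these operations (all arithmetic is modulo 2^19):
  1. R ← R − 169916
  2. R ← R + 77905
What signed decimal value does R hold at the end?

74381

Start: R = 166392 = 0101000100111111000.
R = 166392 − 169916 = -3524 = 1111111001000111100
R = -3524 + 77905 = 74381 = 0010010001010001101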